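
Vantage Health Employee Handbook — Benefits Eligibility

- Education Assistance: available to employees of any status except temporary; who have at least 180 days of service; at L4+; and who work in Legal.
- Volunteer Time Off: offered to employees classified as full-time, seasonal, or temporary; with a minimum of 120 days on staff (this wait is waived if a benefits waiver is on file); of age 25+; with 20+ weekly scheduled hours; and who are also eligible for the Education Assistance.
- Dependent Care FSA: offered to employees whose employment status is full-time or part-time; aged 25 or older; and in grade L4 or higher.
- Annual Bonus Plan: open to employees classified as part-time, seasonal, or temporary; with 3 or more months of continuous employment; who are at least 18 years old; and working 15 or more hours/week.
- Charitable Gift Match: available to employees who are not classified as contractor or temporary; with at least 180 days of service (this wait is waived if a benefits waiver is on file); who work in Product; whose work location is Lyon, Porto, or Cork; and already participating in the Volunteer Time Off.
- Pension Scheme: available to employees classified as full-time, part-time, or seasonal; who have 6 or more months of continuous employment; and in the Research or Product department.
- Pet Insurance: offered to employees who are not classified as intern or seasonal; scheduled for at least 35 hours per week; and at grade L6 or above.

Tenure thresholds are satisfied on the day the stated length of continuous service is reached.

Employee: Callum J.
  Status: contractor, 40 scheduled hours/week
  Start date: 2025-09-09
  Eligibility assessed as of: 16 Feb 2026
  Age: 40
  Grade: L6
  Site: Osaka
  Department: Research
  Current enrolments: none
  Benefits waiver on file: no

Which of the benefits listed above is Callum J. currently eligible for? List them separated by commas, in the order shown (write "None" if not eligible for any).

Pet Insurance

Service from 2025-09-09 to 16 Feb 2026: 160 days.
Education Assistance — status contractor ✓ (not excluded); service 160 days < 180 days ✗ → not eligible.
Volunteer Time Off — status contractor ✗ (requires full-time, seasonal, or temporary) → not eligible.
Dependent Care FSA — status contractor ✗ (requires full-time or part-time) → not eligible.
Annual Bonus Plan — status contractor ✗ (requires part-time, seasonal, or temporary) → not eligible.
Charitable Gift Match — status contractor ✗ (excluded) → not eligible.
Pension Scheme — status contractor ✗ (requires full-time, part-time, or seasonal) → not eligible.
Pet Insurance — status contractor ✓ (not excluded); 40 hrs/wk ≥ 35 ✓; grade L6 ≥ L6 ✓ → eligible.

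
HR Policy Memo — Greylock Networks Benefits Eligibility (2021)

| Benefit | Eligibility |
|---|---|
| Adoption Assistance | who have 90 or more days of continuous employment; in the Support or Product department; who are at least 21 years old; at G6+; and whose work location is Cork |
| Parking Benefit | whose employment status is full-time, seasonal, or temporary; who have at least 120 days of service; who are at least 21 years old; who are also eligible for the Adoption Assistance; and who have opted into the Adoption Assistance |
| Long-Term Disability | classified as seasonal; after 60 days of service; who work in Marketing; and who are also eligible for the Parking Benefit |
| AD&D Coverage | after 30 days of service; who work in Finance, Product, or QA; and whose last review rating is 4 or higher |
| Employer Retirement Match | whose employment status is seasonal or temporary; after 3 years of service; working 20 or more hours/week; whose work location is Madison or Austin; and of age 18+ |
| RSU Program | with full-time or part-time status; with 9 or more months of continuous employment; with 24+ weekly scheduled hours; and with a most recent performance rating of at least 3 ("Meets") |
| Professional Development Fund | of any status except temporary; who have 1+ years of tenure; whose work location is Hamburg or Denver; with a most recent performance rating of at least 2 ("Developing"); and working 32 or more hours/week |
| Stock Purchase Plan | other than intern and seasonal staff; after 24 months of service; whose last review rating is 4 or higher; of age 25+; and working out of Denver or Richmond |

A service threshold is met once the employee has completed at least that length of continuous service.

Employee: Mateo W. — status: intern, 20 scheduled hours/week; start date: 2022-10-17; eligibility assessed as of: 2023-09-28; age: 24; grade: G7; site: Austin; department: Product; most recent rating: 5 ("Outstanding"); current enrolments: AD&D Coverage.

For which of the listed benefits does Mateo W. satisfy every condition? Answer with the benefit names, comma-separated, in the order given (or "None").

Service from 2022-10-17 to 2023-09-28: 346 days.
Adoption Assistance — service 346 days ≥ 90 days ✓; dept Product ✓; age 24 ≥ 21 ✓; grade G7 ≥ G6 ✓; site Austin ✗ (not Cork) → not eligible.
Parking Benefit — status intern ✗ (requires full-time, seasonal, or temporary) → not eligible.
Long-Term Disability — status intern ✗ (requires seasonal) → not eligible.
AD&D Coverage — service 346 days ≥ 30 days ✓; dept Product ✓; rating 5 ≥ 4 ✓ → eligible.
Employer Retirement Match — status intern ✗ (requires seasonal or temporary) → not eligible.
RSU Program — status intern ✗ (requires full-time or part-time) → not eligible.
Professional Development Fund — status intern ✓ (not excluded); service 346 days < 1 year (≈365 days) ✗ → not eligible.
Stock Purchase Plan — status intern ✗ (excluded) → not eligible.

AD&D Coverage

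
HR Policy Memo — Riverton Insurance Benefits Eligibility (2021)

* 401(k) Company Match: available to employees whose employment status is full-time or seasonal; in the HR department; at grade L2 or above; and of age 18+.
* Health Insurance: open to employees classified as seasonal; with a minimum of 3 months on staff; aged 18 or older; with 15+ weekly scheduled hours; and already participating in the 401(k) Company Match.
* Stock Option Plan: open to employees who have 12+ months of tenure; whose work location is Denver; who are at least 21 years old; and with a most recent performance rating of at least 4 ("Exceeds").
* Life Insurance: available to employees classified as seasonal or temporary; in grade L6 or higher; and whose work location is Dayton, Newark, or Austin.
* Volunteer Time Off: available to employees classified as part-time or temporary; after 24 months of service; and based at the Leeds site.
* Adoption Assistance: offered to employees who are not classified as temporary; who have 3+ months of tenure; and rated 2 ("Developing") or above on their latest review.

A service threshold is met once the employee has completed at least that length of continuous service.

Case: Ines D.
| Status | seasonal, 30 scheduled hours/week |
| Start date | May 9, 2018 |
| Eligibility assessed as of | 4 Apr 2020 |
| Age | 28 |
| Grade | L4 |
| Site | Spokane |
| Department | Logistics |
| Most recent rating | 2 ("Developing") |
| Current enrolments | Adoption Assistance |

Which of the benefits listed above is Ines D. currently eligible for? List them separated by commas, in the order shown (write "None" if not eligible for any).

Service from May 9, 2018 to 4 Apr 2020: 696 days.
401(k) Company Match — status seasonal ✓; dept Logistics ✗ → not eligible.
Health Insurance — status seasonal ✓; service 696 days ≥ 3 months (≈90 days) ✓; age 28 ≥ 18 ✓; 30 hrs/wk ≥ 15 ✓; not enrolled in 401(k) Company Match ✗ → not eligible.
Stock Option Plan — service 696 days ≥ 12 months (≈360 days) ✓; site Spokane ✗ (not Denver) → not eligible.
Life Insurance — status seasonal ✓; grade L4 < L6 ✗ → not eligible.
Volunteer Time Off — status seasonal ✗ (requires part-time or temporary) → not eligible.
Adoption Assistance — status seasonal ✓ (not excluded); service 696 days ≥ 3 months (≈90 days) ✓; rating 2 ≥ 2 ✓ → eligible.

Adoption Assistance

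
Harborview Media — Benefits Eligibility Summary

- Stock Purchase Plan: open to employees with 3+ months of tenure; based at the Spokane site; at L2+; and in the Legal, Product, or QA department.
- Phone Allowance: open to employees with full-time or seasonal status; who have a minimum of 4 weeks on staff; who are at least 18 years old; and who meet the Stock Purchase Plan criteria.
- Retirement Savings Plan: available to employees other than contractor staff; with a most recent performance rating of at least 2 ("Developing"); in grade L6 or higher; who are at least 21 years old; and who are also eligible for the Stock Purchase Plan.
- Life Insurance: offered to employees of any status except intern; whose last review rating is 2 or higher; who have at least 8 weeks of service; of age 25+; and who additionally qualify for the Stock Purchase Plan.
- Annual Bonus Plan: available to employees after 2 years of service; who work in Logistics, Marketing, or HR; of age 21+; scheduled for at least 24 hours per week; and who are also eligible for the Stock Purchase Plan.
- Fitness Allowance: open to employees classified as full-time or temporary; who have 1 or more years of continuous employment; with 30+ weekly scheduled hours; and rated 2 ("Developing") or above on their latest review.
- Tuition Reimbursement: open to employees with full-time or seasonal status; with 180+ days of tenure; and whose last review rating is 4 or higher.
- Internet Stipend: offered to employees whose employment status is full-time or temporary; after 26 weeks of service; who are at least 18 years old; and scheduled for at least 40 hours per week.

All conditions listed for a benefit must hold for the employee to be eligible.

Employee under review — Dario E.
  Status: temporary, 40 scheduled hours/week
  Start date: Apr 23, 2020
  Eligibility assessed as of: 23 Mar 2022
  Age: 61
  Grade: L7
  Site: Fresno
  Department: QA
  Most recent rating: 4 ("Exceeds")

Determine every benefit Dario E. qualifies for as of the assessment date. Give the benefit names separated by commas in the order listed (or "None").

Fitness Allowance, Internet Stipend

Service from Apr 23, 2020 to 23 Mar 2022: 699 days.
Stock Purchase Plan — service 699 days ≥ 3 months (≈90 days) ✓; site Fresno ✗ (not Spokane) → not eligible.
Phone Allowance — status temporary ✗ (requires full-time or seasonal) → not eligible.
Retirement Savings Plan — status temporary ✓ (not excluded); rating 4 ≥ 2 ✓; grade L7 ≥ L6 ✓; age 61 ≥ 21 ✓; not eligible for Stock Purchase Plan ✗ → not eligible.
Life Insurance — status temporary ✓ (not excluded); rating 4 ≥ 2 ✓; service 699 days ≥ 8 weeks (≈56 days) ✓; age 61 ≥ 25 ✓; not eligible for Stock Purchase Plan ✗ → not eligible.
Annual Bonus Plan — service 699 days < 2 years (≈730 days) ✗ → not eligible.
Fitness Allowance — status temporary ✓; service 699 days ≥ 1 year (≈365 days) ✓; 40 hrs/wk ≥ 30 ✓; rating 4 ≥ 2 ✓ → eligible.
Tuition Reimbursement — status temporary ✗ (requires full-time or seasonal) → not eligible.
Internet Stipend — status temporary ✓; service 699 days ≥ 26 weeks (≈182 days) ✓; age 61 ≥ 18 ✓; 40 hrs/wk ≥ 40 ✓ → eligible.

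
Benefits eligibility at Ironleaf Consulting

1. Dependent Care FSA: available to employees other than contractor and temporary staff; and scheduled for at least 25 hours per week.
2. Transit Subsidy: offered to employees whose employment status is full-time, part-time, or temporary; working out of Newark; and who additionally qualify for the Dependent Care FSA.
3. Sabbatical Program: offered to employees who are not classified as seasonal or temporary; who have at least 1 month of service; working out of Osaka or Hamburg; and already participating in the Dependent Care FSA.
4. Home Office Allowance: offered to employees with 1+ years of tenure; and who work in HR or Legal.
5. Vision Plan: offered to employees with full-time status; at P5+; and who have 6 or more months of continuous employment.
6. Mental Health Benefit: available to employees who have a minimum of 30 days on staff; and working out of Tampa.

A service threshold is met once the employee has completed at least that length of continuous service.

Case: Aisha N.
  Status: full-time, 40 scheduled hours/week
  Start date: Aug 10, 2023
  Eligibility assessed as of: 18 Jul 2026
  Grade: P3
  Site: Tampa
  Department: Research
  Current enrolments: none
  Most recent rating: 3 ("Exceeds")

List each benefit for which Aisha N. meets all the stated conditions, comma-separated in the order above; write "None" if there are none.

Service from Aug 10, 2023 to 18 Jul 2026: 1073 days.
Dependent Care FSA — status full-time ✓ (not excluded); 40 hrs/wk ≥ 25 ✓ → eligible.
Transit Subsidy — status full-time ✓; site Tampa ✗ (not Newark) → not eligible.
Sabbatical Program — status full-time ✓ (not excluded); service 1073 days ≥ 1 month (≈30 days) ✓; site Tampa ✗ (not Osaka or Hamburg) → not eligible.
Home Office Allowance — service 1073 days ≥ 1 year (≈365 days) ✓; dept Research ✗ → not eligible.
Vision Plan — status full-time ✓; grade P3 < P5 ✗ → not eligible.
Mental Health Benefit — service 1073 days ≥ 30 days ✓; site Tampa ✓ → eligible.

Dependent Care FSA, Mental Health Benefit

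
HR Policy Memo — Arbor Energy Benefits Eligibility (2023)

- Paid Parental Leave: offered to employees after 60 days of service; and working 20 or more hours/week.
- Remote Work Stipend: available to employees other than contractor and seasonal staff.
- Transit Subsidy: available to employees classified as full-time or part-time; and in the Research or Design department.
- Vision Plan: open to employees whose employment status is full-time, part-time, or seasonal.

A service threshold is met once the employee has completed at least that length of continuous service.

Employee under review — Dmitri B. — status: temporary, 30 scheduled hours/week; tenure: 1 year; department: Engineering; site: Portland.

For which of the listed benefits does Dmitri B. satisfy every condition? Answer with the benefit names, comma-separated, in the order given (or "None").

Paid Parental Leave — service 1 year ≥ 60 days ✓; 30 hrs/wk ≥ 20 ✓ → eligible.
Remote Work Stipend — status temporary ✓ (not excluded) → eligible.
Transit Subsidy — status temporary ✗ (requires full-time or part-time) → not eligible.
Vision Plan — status temporary ✗ (requires full-time, part-time, or seasonal) → not eligible.

Paid Parental Leave, Remote Work Stipend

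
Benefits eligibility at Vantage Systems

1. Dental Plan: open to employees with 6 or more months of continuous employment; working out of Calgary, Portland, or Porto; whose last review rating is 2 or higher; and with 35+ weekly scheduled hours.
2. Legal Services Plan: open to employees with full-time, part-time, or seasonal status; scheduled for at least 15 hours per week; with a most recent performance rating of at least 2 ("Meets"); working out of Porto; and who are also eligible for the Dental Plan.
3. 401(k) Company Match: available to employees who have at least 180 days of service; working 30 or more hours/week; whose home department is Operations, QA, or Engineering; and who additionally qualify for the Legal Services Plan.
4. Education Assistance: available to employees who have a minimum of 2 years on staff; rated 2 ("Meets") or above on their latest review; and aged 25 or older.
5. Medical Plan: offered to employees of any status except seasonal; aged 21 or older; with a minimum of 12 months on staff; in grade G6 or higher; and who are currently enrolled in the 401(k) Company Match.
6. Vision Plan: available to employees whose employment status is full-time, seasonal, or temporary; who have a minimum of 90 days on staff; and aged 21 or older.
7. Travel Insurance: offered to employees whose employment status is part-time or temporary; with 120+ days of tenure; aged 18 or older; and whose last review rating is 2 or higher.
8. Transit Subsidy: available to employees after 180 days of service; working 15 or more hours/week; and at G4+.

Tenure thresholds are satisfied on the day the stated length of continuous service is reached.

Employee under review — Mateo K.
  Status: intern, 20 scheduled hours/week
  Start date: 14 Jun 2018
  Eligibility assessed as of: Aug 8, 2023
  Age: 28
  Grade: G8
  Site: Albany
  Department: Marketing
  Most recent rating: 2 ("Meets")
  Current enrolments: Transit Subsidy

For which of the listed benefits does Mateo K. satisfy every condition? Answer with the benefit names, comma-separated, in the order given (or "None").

Service from 14 Jun 2018 to Aug 8, 2023: 1881 days.
Dental Plan — service 1881 days ≥ 6 months (≈180 days) ✓; site Albany ✗ (not Calgary, Portland, or Porto) → not eligible.
Legal Services Plan — status intern ✗ (requires full-time, part-time, or seasonal) → not eligible.
401(k) Company Match — service 1881 days ≥ 180 days ✓; 20 hrs/wk < 30 ✗ → not eligible.
Education Assistance — service 1881 days ≥ 2 years (≈730 days) ✓; rating 2 ≥ 2 ✓; age 28 ≥ 25 ✓ → eligible.
Medical Plan — status intern ✓ (not excluded); age 28 ≥ 21 ✓; service 1881 days ≥ 12 months (≈360 days) ✓; grade G8 ≥ G6 ✓; not enrolled in 401(k) Company Match ✗ → not eligible.
Vision Plan — status intern ✗ (requires full-time, seasonal, or temporary) → not eligible.
Travel Insurance — status intern ✗ (requires part-time or temporary) → not eligible.
Transit Subsidy — service 1881 days ≥ 180 days ✓; 20 hrs/wk ≥ 15 ✓; grade G8 ≥ G4 ✓ → eligible.

Education Assistance, Transit Subsidy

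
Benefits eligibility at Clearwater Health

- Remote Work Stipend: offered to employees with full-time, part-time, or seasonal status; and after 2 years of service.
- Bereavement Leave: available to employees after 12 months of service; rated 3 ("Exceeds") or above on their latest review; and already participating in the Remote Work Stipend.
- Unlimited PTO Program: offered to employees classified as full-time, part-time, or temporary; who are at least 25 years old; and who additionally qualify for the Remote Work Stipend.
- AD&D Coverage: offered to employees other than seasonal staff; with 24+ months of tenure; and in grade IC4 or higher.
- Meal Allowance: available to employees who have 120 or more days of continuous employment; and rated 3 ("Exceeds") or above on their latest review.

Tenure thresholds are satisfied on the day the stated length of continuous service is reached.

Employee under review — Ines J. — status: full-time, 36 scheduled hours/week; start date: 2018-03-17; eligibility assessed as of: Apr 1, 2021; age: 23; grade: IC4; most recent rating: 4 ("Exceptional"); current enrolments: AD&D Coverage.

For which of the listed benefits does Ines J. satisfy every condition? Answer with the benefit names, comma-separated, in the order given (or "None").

Remote Work Stipend, AD&D Coverage, Meal Allowance

Service from 2018-03-17 to Apr 1, 2021: 1111 days.
Remote Work Stipend — status full-time ✓; service 1111 days ≥ 2 years (≈730 days) ✓ → eligible.
Bereavement Leave — service 1111 days ≥ 12 months (≈360 days) ✓; rating 4 ≥ 3 ✓; not enrolled in Remote Work Stipend ✗ → not eligible.
Unlimited PTO Program — status full-time ✓; age 23 < 25 ✗ → not eligible.
AD&D Coverage — status full-time ✓ (not excluded); service 1111 days ≥ 24 months (≈720 days) ✓; grade IC4 ≥ IC4 ✓ → eligible.
Meal Allowance — service 1111 days ≥ 120 days ✓; rating 4 ≥ 3 ✓ → eligible.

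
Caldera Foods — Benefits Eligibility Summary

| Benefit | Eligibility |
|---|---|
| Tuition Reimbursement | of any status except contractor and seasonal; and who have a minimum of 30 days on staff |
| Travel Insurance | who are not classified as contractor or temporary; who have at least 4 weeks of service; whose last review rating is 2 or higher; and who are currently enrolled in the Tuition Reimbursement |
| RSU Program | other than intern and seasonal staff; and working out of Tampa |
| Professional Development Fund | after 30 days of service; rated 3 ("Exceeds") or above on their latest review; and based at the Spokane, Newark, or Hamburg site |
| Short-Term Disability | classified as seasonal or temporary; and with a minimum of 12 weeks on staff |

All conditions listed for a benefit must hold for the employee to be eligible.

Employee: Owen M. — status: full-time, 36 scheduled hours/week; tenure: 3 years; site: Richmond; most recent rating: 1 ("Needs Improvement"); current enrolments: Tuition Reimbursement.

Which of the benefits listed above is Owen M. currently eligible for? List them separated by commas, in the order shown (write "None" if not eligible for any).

Tuition Reimbursement — status full-time ✓ (not excluded); service 3 years ≥ 30 days ✓ → eligible.
Travel Insurance — status full-time ✓ (not excluded); service 3 years ≥ 4 weeks (≈28 days) ✓; rating 1 < 2 ✗ → not eligible.
RSU Program — status full-time ✓ (not excluded); site Richmond ✗ (not Tampa) → not eligible.
Professional Development Fund — service 3 years ≥ 30 days ✓; rating 1 < 3 ✗ → not eligible.
Short-Term Disability — status full-time ✗ (requires seasonal or temporary) → not eligible.

Tuition Reimbursement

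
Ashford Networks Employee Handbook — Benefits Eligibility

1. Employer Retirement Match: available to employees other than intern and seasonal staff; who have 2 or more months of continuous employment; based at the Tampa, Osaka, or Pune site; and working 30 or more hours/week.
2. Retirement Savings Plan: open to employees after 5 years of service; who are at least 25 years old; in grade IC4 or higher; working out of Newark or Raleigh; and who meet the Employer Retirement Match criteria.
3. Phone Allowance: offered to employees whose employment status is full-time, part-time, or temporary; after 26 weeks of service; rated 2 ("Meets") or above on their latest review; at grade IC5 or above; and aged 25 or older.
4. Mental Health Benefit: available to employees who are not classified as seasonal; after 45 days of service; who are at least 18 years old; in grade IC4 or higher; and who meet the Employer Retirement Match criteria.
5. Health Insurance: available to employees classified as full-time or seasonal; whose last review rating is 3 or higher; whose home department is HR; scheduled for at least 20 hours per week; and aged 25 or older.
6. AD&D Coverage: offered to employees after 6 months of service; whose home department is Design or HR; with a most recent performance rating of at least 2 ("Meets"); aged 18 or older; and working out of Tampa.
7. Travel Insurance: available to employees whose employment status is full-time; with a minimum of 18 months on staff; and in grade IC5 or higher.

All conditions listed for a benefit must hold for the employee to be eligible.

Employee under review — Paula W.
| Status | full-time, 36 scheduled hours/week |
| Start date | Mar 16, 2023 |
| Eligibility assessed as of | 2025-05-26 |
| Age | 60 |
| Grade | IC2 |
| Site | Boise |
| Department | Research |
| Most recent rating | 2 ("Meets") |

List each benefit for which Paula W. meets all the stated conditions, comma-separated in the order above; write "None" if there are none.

Service from Mar 16, 2023 to 2025-05-26: 802 days.
Employer Retirement Match — status full-time ✓ (not excluded); service 802 days ≥ 2 months (≈60 days) ✓; site Boise ✗ (not Tampa, Osaka, or Pune) → not eligible.
Retirement Savings Plan — service 802 days < 5 years (≈1825 days) ✗ → not eligible.
Phone Allowance — status full-time ✓; service 802 days ≥ 26 weeks (≈182 days) ✓; rating 2 ≥ 2 ✓; grade IC2 < IC5 ✗ → not eligible.
Mental Health Benefit — status full-time ✓ (not excluded); service 802 days ≥ 45 days ✓; age 60 ≥ 18 ✓; grade IC2 < IC4 ✗ → not eligible.
Health Insurance — status full-time ✓; rating 2 < 3 ✗ → not eligible.
AD&D Coverage — service 802 days ≥ 6 months (≈180 days) ✓; dept Research ✗ → not eligible.
Travel Insurance — status full-time ✓; service 802 days ≥ 18 months (≈540 days) ✓; grade IC2 < IC5 ✗ → not eligible.

None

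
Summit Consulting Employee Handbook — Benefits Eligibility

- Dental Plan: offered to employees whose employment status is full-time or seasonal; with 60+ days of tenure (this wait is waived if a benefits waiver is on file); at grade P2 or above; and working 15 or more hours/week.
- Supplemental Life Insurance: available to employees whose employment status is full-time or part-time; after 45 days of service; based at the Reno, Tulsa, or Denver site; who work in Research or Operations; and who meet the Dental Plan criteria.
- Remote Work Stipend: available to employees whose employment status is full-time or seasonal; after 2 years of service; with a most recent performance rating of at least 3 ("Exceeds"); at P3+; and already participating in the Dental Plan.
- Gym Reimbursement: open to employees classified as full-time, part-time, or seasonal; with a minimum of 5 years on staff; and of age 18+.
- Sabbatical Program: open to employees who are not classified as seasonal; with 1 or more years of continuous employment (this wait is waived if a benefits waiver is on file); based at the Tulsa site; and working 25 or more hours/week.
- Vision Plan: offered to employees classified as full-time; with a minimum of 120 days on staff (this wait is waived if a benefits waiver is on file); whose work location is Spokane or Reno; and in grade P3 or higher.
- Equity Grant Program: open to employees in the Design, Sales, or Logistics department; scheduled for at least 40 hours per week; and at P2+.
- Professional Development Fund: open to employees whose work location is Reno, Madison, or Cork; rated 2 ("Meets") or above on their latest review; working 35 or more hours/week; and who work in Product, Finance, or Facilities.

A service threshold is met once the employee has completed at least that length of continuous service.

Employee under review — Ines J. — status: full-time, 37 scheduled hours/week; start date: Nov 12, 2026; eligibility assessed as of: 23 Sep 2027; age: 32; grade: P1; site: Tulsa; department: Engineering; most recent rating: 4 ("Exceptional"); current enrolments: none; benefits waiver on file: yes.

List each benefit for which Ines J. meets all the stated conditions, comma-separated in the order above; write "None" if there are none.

Service from Nov 12, 2026 to 23 Sep 2027: 315 days.
Dental Plan — status full-time ✓; benefits waiver on file ✓; grade P1 < P2 ✗ → not eligible.
Supplemental Life Insurance — status full-time ✓; service 315 days ≥ 45 days ✓; site Tulsa ✓; dept Engineering ✗ → not eligible.
Remote Work Stipend — status full-time ✓; service 315 days < 2 years (≈730 days) ✗ → not eligible.
Gym Reimbursement — status full-time ✓; service 315 days < 5 years (≈1825 days) ✗ → not eligible.
Sabbatical Program — status full-time ✓ (not excluded); benefits waiver on file ✓; site Tulsa ✓; 37 hrs/wk ≥ 25 ✓ → eligible.
Vision Plan — status full-time ✓; benefits waiver on file ✓; site Tulsa ✗ (not Spokane or Reno) → not eligible.
Equity Grant Program — dept Engineering ✗ → not eligible.
Professional Development Fund — site Tulsa ✗ (not Reno, Madison, or Cork) → not eligible.

Sabbatical Program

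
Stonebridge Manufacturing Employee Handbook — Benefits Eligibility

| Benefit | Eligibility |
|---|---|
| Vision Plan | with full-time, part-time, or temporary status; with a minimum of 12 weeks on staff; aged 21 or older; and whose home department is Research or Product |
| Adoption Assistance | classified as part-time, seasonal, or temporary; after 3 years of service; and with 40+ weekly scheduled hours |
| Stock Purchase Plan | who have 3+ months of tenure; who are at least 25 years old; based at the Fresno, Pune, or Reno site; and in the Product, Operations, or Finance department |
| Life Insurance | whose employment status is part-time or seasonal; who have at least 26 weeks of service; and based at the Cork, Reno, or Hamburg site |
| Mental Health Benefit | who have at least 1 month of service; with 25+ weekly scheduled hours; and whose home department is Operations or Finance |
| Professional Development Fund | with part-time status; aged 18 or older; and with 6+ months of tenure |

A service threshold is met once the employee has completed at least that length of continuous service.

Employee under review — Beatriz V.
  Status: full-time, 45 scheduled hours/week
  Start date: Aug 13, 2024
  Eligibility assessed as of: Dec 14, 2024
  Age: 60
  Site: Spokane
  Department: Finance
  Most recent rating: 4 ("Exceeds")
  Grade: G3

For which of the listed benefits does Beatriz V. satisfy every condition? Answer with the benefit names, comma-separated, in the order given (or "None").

Service from Aug 13, 2024 to Dec 14, 2024: 123 days.
Vision Plan — status full-time ✓; service 123 days ≥ 12 weeks (≈84 days) ✓; age 60 ≥ 21 ✓; dept Finance ✗ → not eligible.
Adoption Assistance — status full-time ✗ (requires part-time, seasonal, or temporary) → not eligible.
Stock Purchase Plan — service 123 days ≥ 3 months (≈90 days) ✓; age 60 ≥ 25 ✓; site Spokane ✗ (not Fresno, Pune, or Reno) → not eligible.
Life Insurance — status full-time ✗ (requires part-time or seasonal) → not eligible.
Mental Health Benefit — service 123 days ≥ 1 month (≈30 days) ✓; 45 hrs/wk ≥ 25 ✓; dept Finance ✓ → eligible.
Professional Development Fund — status full-time ✗ (requires part-time) → not eligible.

Mental Health Benefit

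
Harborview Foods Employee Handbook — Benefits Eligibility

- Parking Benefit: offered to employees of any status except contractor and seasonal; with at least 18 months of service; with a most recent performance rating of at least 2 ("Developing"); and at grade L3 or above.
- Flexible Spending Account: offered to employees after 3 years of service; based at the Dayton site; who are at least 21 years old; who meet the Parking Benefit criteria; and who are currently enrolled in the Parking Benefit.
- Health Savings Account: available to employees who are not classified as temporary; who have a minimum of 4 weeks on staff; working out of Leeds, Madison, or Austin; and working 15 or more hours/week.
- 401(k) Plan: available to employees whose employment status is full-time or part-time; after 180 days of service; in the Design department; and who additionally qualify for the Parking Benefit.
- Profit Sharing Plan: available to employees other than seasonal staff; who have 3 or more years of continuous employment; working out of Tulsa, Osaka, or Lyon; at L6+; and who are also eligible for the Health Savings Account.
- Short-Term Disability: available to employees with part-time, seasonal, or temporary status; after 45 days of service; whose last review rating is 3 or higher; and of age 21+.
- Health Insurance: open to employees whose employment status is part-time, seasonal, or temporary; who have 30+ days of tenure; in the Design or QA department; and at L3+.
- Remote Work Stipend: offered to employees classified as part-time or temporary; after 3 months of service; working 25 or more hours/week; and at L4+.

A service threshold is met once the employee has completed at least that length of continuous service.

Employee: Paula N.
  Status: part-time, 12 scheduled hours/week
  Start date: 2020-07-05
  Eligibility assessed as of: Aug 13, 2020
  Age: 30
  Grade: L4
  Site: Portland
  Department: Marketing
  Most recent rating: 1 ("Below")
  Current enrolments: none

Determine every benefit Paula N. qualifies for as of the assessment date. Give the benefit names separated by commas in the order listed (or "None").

None

Service from 2020-07-05 to Aug 13, 2020: 39 days.
Parking Benefit — status part-time ✓ (not excluded); service 39 days < 18 months (≈540 days) ✗ → not eligible.
Flexible Spending Account — service 39 days < 3 years (≈1095 days) ✗ → not eligible.
Health Savings Account — status part-time ✓ (not excluded); service 39 days ≥ 4 weeks (≈28 days) ✓; site Portland ✗ (not Leeds, Madison, or Austin) → not eligible.
401(k) Plan — status part-time ✓; service 39 days < 180 days ✗ → not eligible.
Profit Sharing Plan — status part-time ✓ (not excluded); service 39 days < 3 years (≈1095 days) ✗ → not eligible.
Short-Term Disability — status part-time ✓; service 39 days < 45 days ✗ → not eligible.
Health Insurance — status part-time ✓; service 39 days ≥ 30 days ✓; dept Marketing ✗ → not eligible.
Remote Work Stipend — status part-time ✓; service 39 days < 3 months (≈90 days) ✗ → not eligible.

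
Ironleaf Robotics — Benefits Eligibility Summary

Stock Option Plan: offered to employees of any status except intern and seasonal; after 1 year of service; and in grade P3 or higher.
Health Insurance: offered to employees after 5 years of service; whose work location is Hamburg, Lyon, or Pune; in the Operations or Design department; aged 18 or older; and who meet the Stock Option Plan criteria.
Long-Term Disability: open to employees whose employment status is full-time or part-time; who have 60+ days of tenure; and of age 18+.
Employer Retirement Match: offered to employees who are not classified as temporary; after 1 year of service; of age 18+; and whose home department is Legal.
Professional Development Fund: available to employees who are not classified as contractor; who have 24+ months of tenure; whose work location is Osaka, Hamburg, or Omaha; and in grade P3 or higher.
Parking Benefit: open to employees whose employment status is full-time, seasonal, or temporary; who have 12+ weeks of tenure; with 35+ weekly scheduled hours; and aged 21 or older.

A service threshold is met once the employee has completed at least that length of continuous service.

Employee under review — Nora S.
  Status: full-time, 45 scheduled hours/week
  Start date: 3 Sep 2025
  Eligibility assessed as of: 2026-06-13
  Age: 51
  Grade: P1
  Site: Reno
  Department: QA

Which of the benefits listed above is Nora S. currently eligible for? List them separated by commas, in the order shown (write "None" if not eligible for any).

Long-Term Disability, Parking Benefit

Service from 3 Sep 2025 to 2026-06-13: 283 days.
Stock Option Plan — status full-time ✓ (not excluded); service 283 days < 1 year (≈365 days) ✗ → not eligible.
Health Insurance — service 283 days < 5 years (≈1825 days) ✗ → not eligible.
Long-Term Disability — status full-time ✓; service 283 days ≥ 60 days ✓; age 51 ≥ 18 ✓ → eligible.
Employer Retirement Match — status full-time ✓ (not excluded); service 283 days < 1 year (≈365 days) ✗ → not eligible.
Professional Development Fund — status full-time ✓ (not excluded); service 283 days < 24 months (≈720 days) ✗ → not eligible.
Parking Benefit — status full-time ✓; service 283 days ≥ 12 weeks (≈84 days) ✓; 45 hrs/wk ≥ 35 ✓; age 51 ≥ 21 ✓ → eligible.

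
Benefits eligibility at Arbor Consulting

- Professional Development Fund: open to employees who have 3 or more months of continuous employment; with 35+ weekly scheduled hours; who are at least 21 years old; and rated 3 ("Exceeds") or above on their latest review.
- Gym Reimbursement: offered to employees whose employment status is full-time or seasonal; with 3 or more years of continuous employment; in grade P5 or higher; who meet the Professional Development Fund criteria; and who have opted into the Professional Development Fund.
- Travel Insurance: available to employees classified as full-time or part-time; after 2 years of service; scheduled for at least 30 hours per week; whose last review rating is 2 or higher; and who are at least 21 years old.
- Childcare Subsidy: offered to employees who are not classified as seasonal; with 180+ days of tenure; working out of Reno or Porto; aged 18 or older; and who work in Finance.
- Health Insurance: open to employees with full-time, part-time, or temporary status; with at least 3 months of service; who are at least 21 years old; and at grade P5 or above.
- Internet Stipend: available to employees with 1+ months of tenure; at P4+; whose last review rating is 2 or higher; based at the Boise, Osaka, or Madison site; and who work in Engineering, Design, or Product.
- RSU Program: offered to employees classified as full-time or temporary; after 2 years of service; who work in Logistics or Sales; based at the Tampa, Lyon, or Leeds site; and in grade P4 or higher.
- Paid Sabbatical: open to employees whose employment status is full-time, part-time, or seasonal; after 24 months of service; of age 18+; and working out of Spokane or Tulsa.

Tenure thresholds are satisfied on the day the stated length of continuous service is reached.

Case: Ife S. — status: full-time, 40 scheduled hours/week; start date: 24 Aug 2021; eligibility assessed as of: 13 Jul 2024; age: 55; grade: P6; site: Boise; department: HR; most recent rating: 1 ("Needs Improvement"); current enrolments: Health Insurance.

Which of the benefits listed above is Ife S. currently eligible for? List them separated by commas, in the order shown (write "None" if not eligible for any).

Health Insurance

Service from 24 Aug 2021 to 13 Jul 2024: 1054 days.
Professional Development Fund — service 1054 days ≥ 3 months (≈90 days) ✓; 40 hrs/wk ≥ 35 ✓; age 55 ≥ 21 ✓; rating 1 < 3 ✗ → not eligible.
Gym Reimbursement — status full-time ✓; service 1054 days < 3 years (≈1095 days) ✗ → not eligible.
Travel Insurance — status full-time ✓; service 1054 days ≥ 2 years (≈730 days) ✓; 40 hrs/wk ≥ 30 ✓; rating 1 < 2 ✗ → not eligible.
Childcare Subsidy — status full-time ✓ (not excluded); service 1054 days ≥ 180 days ✓; site Boise ✗ (not Reno or Porto) → not eligible.
Health Insurance — status full-time ✓; service 1054 days ≥ 3 months (≈90 days) ✓; age 55 ≥ 21 ✓; grade P6 ≥ P5 ✓ → eligible.
Internet Stipend — service 1054 days ≥ 1 month (≈30 days) ✓; grade P6 ≥ P4 ✓; rating 1 < 2 ✗ → not eligible.
RSU Program — status full-time ✓; service 1054 days ≥ 2 years (≈730 days) ✓; dept HR ✗ → not eligible.
Paid Sabbatical — status full-time ✓; service 1054 days ≥ 24 months (≈720 days) ✓; age 55 ≥ 18 ✓; site Boise ✗ (not Spokane or Tulsa) → not eligible.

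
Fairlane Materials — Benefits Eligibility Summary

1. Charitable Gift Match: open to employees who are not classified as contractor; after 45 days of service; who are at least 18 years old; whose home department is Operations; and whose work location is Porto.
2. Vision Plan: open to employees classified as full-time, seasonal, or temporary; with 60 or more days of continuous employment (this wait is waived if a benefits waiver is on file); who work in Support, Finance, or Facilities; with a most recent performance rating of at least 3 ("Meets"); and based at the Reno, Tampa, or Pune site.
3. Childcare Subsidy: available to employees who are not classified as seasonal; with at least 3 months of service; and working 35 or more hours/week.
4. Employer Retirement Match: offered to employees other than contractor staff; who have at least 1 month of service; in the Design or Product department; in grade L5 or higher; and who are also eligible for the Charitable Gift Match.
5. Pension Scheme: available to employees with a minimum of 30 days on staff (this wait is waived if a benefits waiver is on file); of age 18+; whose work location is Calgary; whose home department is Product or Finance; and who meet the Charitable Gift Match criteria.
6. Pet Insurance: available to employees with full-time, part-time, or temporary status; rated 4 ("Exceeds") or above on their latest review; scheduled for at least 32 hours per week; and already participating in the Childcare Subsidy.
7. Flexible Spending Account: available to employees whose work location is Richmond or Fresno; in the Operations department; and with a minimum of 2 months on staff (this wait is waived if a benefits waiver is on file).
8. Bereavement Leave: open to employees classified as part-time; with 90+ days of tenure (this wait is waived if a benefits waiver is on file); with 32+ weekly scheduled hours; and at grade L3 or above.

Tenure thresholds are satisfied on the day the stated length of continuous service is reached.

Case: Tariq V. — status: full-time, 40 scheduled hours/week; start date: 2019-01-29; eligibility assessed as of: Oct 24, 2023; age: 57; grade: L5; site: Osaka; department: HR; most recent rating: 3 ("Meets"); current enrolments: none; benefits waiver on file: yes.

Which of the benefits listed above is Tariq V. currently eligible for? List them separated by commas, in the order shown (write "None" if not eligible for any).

Service from 2019-01-29 to Oct 24, 2023: 1729 days.
Charitable Gift Match — status full-time ✓ (not excluded); service 1729 days ≥ 45 days ✓; age 57 ≥ 18 ✓; dept HR ✗ → not eligible.
Vision Plan — status full-time ✓; benefits waiver on file ✓; dept HR ✗ → not eligible.
Childcare Subsidy — status full-time ✓ (not excluded); service 1729 days ≥ 3 months (≈90 days) ✓; 40 hrs/wk ≥ 35 ✓ → eligible.
Employer Retirement Match — status full-time ✓ (not excluded); service 1729 days ≥ 1 month (≈30 days) ✓; dept HR ✗ → not eligible.
Pension Scheme — benefits waiver on file ✓; age 57 ≥ 18 ✓; site Osaka ✗ (not Calgary) → not eligible.
Pet Insurance — status full-time ✓; rating 3 < 4 ✗ → not eligible.
Flexible Spending Account — site Osaka ✗ (not Richmond or Fresno) → not eligible.
Bereavement Leave — status full-time ✗ (requires part-time) → not eligible.

Childcare Subsidy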